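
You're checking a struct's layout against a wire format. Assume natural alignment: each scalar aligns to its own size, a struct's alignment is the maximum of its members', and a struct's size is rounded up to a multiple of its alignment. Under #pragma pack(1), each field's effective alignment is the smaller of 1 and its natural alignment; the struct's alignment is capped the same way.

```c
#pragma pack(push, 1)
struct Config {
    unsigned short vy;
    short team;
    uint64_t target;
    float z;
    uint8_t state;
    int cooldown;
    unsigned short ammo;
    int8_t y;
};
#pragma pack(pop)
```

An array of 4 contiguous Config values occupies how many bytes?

96

0..2  vy  (2B, 1-aligned)
2..4  team  (2B, 1-aligned)
4..12  target  (8B, 1-aligned)
12..16  z  (4B, 1-aligned)
16..17  state  (1B, 1-aligned)
17..21  cooldown  (4B, 1-aligned)
21..23  ammo  (2B, 1-aligned)
23..24  y  (1B, 1-aligned)
sizeof = 24, alignof = 1
array of 4: 4 × 24 = 96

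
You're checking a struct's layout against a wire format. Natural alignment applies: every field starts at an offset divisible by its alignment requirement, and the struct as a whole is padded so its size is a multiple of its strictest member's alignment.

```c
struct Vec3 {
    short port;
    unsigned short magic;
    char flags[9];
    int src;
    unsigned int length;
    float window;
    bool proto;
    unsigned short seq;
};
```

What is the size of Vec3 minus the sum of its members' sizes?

4

0..2  port  (2B, 2-aligned)
2..4  magic  (2B, 2-aligned)
4..13  flags  (9B, 1-aligned)
13..16  -- padding (3B)
16..20  src  (4B, 4-aligned)
20..24  length  (4B, 4-aligned)
24..28  window  (4B, 4-aligned)
28..29  proto  (1B, 1-aligned)
29..30  -- padding (1B)
30..32  seq  (2B, 2-aligned)
sizeof = 32, alignof = 4
data bytes 28, size 32 → padding 4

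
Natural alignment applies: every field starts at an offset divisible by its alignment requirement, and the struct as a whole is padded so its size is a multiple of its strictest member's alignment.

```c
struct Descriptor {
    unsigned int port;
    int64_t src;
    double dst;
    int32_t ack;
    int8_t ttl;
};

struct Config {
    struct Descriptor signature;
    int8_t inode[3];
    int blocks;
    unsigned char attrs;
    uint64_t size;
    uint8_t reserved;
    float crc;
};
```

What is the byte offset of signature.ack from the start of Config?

Descriptor: port at 0 (size 4, align 4) → ends 4; pad 4 to align 8 for src; src at 8 (size 8, align 8) → ends 16; dst at 16 (size 8, align 8) → ends 24; ack at 24 (size 4, align 4) → ends 28; ttl at 28 (size 1, align 1) → ends 29; tail pad 3 to reach multiple of 8; total 32 bytes, alignment 8
signature at 0 (size 32, align 8) → ends 32
within Descriptor: ack at 24
0 + 24 = 24

24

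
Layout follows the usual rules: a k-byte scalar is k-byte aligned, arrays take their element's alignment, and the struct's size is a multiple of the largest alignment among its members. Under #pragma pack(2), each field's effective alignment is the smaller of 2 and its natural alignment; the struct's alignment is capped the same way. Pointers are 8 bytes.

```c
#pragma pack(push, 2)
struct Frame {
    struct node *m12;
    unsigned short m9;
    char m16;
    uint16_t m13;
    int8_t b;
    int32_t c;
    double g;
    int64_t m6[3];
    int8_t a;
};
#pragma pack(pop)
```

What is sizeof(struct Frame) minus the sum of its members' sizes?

@0: m12 [8B, align 2] → 8
@8: m9 [2B, align 2] → 10
@10: m16 [1B, align 1] → 11
+1 pad (align 2)
@12: m13 [2B, align 2] → 14
@14: b [1B, align 1] → 15
+1 pad (align 2)
@16: c [4B, align 2] → 20
@20: g [8B, align 2] → 28
@28: m6 [24B, align 2] → 52
@52: a [1B, align 1] → 53
+1 tail pad (align 2)
size 54, align 2
data bytes 51, size 54 → padding 3

3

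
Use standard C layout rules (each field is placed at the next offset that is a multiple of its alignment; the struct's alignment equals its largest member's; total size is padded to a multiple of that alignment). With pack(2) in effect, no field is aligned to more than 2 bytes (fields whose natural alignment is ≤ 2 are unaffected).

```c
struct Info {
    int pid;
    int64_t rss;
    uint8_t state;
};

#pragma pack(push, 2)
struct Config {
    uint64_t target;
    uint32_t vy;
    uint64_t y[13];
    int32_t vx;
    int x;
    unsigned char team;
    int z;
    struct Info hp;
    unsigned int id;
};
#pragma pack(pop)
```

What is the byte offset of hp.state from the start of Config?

146

Info: 0..4  pid  (4B, 4-aligned); 4..8  -- padding (4B); 8..16  rss  (8B, 8-aligned); 16..17  state  (1B, 1-aligned); 17..24  -- tail padding (7B); sizeof = 24, alignof = 8
0..8  target  (8B, 2-aligned)
8..12  vy  (4B, 2-aligned)
12..116  y  (104B, 2-aligned)
116..120  vx  (4B, 2-aligned)
120..124  x  (4B, 2-aligned)
124..125  team  (1B, 1-aligned)
125..126  -- padding (1B)
126..130  z  (4B, 2-aligned)
130..154  hp  (24B, 2-aligned)
within Info: state at 16
130 + 16 = 146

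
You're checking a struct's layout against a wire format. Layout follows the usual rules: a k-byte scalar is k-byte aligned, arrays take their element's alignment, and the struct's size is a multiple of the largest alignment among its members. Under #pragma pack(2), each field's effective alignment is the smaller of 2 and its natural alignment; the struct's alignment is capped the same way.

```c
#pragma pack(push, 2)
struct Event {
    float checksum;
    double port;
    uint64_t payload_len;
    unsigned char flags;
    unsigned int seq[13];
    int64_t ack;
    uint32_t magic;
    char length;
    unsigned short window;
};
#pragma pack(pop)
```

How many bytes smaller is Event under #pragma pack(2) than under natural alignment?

natural layout:
  checksum at 0 (size 4, align 4) → ends 4
  pad 4 to align 8 for port
  port at 8 (size 8, align 8) → ends 16
  payload_len at 16 (size 8, align 8) → ends 24
  flags at 24 (size 1, align 1) → ends 25
  pad 3 to align 4 for seq
  seq at 28 (size 52, align 4) → ends 80
  ack at 80 (size 8, align 8) → ends 88
  magic at 88 (size 4, align 4) → ends 92
  length at 92 (size 1, align 1) → ends 93
  pad 1 to align 2 for window
  window at 94 (size 2, align 2) → ends 96
  total 96 bytes, alignment 8
packed(2) layout:
  checksum at 0 (size 4, align 2) → ends 4
  port at 4 (size 8, align 2) → ends 12
  payload_len at 12 (size 8, align 2) → ends 20
  flags at 20 (size 1, align 1) → ends 21
  pad 1 to align 2 for seq
  seq at 22 (size 52, align 2) → ends 74
  ack at 74 (size 8, align 2) → ends 82
  magic at 82 (size 4, align 2) → ends 86
  length at 86 (size 1, align 1) → ends 87
  pad 1 to align 2 for window
  window at 88 (size 2, align 2) → ends 90
  total 90 bytes, alignment 2
96 − 90 = 6

6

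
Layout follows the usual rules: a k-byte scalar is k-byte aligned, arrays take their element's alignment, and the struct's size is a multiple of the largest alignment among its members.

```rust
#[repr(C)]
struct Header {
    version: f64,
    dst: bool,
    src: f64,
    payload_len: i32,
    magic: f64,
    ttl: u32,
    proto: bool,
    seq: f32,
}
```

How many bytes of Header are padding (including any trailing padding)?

18

0..8  version  (8B, 8-aligned)
8..9  dst  (1B, 1-aligned)
9..16  -- padding (7B)
16..24  src  (8B, 8-aligned)
24..28  payload_len  (4B, 4-aligned)
28..32  -- padding (4B)
32..40  magic  (8B, 8-aligned)
40..44  ttl  (4B, 4-aligned)
44..45  proto  (1B, 1-aligned)
45..48  -- padding (3B)
48..52  seq  (4B, 4-aligned)
52..56  -- tail padding (4B)
sizeof = 56, alignof = 8
data bytes 38, size 56 → padding 18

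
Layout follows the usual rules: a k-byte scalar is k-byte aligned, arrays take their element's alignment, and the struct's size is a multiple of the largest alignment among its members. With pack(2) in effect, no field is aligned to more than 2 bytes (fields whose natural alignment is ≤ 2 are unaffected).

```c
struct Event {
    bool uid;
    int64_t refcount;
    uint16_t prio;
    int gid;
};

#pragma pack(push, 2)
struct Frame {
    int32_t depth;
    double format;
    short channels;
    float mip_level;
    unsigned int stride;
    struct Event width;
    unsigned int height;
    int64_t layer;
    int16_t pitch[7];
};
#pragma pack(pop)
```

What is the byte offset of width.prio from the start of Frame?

38

Event: 0..1  uid  (1B, 1-aligned); 1..8  -- padding (7B); 8..16  refcount  (8B, 8-aligned); 16..18  prio  (2B, 2-aligned); 18..20  -- padding (2B); 20..24  gid  (4B, 4-aligned); sizeof = 24, alignof = 8
0..4  depth  (4B, 2-aligned)
4..12  format  (8B, 2-aligned)
12..14  channels  (2B, 2-aligned)
14..18  mip_level  (4B, 2-aligned)
18..22  stride  (4B, 2-aligned)
22..46  width  (24B, 2-aligned)
within Event: prio at 16
22 + 16 = 38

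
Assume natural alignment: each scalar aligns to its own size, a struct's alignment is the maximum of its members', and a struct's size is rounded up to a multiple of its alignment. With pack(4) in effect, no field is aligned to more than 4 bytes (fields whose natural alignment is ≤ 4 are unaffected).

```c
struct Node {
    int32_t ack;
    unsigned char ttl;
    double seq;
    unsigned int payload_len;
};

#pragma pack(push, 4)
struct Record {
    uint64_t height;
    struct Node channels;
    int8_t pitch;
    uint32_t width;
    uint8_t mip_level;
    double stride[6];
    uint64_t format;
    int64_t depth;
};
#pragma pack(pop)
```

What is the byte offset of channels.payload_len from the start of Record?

24

Node: @0: ack [4B, align 4] → 4; @4: ttl [1B, align 1] → 5; +3 pad (align 8); @8: seq [8B, align 8] → 16; @16: payload_len [4B, align 4] → 20; +4 tail pad (align 8); size 24, align 8
@0: height [8B, align 4] → 8
@8: channels [24B, align 4] → 32
within Node: payload_len at 16
8 + 16 = 24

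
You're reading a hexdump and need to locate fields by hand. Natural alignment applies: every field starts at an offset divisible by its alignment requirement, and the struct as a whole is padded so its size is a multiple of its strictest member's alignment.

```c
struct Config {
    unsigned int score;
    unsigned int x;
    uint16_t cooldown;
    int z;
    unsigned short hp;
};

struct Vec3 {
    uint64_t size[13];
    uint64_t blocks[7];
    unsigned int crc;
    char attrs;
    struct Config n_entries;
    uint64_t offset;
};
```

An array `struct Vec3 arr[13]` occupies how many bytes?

2600

Config: 0..4  score  (4B, 4-aligned); 4..8  x  (4B, 4-aligned); 8..10  cooldown  (2B, 2-aligned); 10..12  -- padding (2B); 12..16  z  (4B, 4-aligned); 16..18  hp  (2B, 2-aligned); 18..20  -- tail padding (2B); sizeof = 20, alignof = 4
0..104  size  (104B, 8-aligned)
104..160  blocks  (56B, 8-aligned)
160..164  crc  (4B, 4-aligned)
164..165  attrs  (1B, 1-aligned)
165..168  -- padding (3B)
168..188  n_entries  (20B, 4-aligned)
188..192  -- padding (4B)
192..200  offset  (8B, 8-aligned)
sizeof = 200, alignof = 8
array of 13: 13 × 200 = 2600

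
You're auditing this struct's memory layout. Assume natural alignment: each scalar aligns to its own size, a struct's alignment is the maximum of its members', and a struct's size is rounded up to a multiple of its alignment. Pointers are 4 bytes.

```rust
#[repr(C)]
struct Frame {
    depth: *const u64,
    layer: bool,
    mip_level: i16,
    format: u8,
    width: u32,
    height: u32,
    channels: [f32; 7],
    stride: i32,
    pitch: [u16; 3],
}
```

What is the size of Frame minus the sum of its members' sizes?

depth at 0 (size 4, align 4) → ends 4
layer at 4 (size 1, align 1) → ends 5
pad 1 to align 2 for mip_level
mip_level at 6 (size 2, align 2) → ends 8
format at 8 (size 1, align 1) → ends 9
pad 3 to align 4 for width
width at 12 (size 4, align 4) → ends 16
height at 16 (size 4, align 4) → ends 20
channels at 20 (size 28, align 4) → ends 48
stride at 48 (size 4, align 4) → ends 52
pitch at 52 (size 6, align 2) → ends 58
tail pad 2 to reach multiple of 4
total 60 bytes, alignment 4
data bytes 54, size 60 → padding 6

6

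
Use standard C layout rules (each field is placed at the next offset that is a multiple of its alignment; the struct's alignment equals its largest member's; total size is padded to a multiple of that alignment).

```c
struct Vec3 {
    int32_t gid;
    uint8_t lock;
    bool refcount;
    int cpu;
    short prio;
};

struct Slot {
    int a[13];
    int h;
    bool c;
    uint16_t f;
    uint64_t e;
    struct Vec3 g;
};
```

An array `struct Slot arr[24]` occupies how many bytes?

2112

Vec3: gid at 0 (size 4, align 4) → ends 4; lock at 4 (size 1, align 1) → ends 5; refcount at 5 (size 1, align 1) → ends 6; pad 2 to align 4 for cpu; cpu at 8 (size 4, align 4) → ends 12; prio at 12 (size 2, align 2) → ends 14; tail pad 2 to reach multiple of 4; total 16 bytes, alignment 4
a at 0 (size 52, align 4) → ends 52
h at 52 (size 4, align 4) → ends 56
c at 56 (size 1, align 1) → ends 57
pad 1 to align 2 for f
f at 58 (size 2, align 2) → ends 60
pad 4 to align 8 for e
e at 64 (size 8, align 8) → ends 72
g at 72 (size 16, align 4) → ends 88
total 88 bytes, alignment 8
array of 24: 24 × 88 = 2112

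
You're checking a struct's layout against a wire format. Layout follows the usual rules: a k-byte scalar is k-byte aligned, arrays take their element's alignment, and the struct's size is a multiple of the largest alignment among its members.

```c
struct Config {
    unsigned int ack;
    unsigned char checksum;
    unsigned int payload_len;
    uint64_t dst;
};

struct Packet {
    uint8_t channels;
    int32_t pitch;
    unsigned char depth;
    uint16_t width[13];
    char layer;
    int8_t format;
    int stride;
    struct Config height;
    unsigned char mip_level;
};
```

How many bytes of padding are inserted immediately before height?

Config: 0..4  ack  (4B, 4-aligned); 4..5  checksum  (1B, 1-aligned); 5..8  -- padding (3B); 8..12  payload_len  (4B, 4-aligned); 12..16  -- padding (4B); 16..24  dst  (8B, 8-aligned); sizeof = 24, alignof = 8
0..1  channels  (1B, 1-aligned)
1..4  -- padding (3B)
4..8  pitch  (4B, 4-aligned)
8..9  depth  (1B, 1-aligned)
9..10  -- padding (1B)
10..36  width  (26B, 2-aligned)
36..37  layer  (1B, 1-aligned)
37..38  format  (1B, 1-aligned)
38..40  -- padding (2B)
40..44  stride  (4B, 4-aligned)
44..48  -- padding (4B)
48..72  height  (24B, 8-aligned)

4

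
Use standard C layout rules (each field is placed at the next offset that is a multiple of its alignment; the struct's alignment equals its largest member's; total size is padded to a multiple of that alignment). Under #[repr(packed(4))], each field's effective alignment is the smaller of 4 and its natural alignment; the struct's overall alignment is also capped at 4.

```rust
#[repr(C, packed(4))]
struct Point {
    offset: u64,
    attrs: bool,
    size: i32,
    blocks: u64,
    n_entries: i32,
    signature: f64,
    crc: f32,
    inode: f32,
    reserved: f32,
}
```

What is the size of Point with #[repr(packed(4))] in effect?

0..8  offset  (8B, 4-aligned)
8..9  attrs  (1B, 1-aligned)
9..12  -- padding (3B)
12..16  size  (4B, 4-aligned)
16..24  blocks  (8B, 4-aligned)
24..28  n_entries  (4B, 4-aligned)
28..36  signature  (8B, 4-aligned)
36..40  crc  (4B, 4-aligned)
40..44  inode  (4B, 4-aligned)
44..48  reserved  (4B, 4-aligned)
sizeof = 48, alignof = 4

48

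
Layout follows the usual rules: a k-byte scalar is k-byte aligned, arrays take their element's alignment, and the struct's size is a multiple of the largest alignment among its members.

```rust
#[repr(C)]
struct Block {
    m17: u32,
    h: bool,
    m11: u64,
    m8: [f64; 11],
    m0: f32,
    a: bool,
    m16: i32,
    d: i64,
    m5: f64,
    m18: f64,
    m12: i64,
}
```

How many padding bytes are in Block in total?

m17 at 0 (size 4, align 4) → ends 4
h at 4 (size 1, align 1) → ends 5
pad 3 to align 8 for m11
m11 at 8 (size 8, align 8) → ends 16
m8 at 16 (size 88, align 8) → ends 104
m0 at 104 (size 4, align 4) → ends 108
a at 108 (size 1, align 1) → ends 109
pad 3 to align 4 for m16
m16 at 112 (size 4, align 4) → ends 116
pad 4 to align 8 for d
d at 120 (size 8, align 8) → ends 128
m5 at 128 (size 8, align 8) → ends 136
m18 at 136 (size 8, align 8) → ends 144
m12 at 144 (size 8, align 8) → ends 152
total 152 bytes, alignment 8
data bytes 142, size 152 → padding 10

10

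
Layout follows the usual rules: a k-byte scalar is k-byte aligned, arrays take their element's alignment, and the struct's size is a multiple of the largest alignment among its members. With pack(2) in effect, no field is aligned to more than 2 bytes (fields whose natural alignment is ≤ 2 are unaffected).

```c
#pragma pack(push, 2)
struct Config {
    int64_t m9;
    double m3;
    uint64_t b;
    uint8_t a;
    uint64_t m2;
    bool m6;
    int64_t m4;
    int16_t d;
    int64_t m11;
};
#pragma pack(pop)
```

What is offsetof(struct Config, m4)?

36

0..8  m9  (8B, 2-aligned)
8..16  m3  (8B, 2-aligned)
16..24  b  (8B, 2-aligned)
24..25  a  (1B, 1-aligned)
25..26  -- padding (1B)
26..34  m2  (8B, 2-aligned)
34..35  m6  (1B, 1-aligned)
35..36  -- padding (1B)
36..44  m4  (8B, 2-aligned)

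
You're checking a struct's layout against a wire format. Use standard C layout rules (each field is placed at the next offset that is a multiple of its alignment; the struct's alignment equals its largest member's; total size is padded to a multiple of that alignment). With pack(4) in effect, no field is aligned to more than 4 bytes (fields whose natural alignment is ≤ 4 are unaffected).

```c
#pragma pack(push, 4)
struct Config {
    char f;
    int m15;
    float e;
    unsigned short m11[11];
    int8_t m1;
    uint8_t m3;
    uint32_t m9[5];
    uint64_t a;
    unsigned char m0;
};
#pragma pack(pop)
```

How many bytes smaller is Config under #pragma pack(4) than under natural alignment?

natural layout:
  f at 0 (size 1, align 1) → ends 1
  pad 3 to align 4 for m15
  m15 at 4 (size 4, align 4) → ends 8
  e at 8 (size 4, align 4) → ends 12
  m11 at 12 (size 22, align 2) → ends 34
  m1 at 34 (size 1, align 1) → ends 35
  m3 at 35 (size 1, align 1) → ends 36
  m9 at 36 (size 20, align 4) → ends 56
  a at 56 (size 8, align 8) → ends 64
  m0 at 64 (size 1, align 1) → ends 65
  tail pad 7 to reach multiple of 8
  total 72 bytes, alignment 8
packed(4) layout:
  f at 0 (size 1, align 1) → ends 1
  pad 3 to align 4 for m15
  m15 at 4 (size 4, align 4) → ends 8
  e at 8 (size 4, align 4) → ends 12
  m11 at 12 (size 22, align 2) → ends 34
  m1 at 34 (size 1, align 1) → ends 35
  m3 at 35 (size 1, align 1) → ends 36
  m9 at 36 (size 20, align 4) → ends 56
  a at 56 (size 8, align 4) → ends 64
  m0 at 64 (size 1, align 1) → ends 65
  tail pad 3 to reach multiple of 4
  total 68 bytes, alignment 4
72 − 68 = 4

4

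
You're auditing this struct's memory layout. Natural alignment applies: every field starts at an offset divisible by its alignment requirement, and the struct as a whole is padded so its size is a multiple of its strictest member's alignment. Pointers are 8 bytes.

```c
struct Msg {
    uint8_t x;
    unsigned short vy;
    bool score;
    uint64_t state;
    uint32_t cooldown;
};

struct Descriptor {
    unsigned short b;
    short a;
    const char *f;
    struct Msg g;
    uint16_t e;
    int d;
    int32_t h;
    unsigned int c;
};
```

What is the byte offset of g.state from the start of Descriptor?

24

Msg: 0..1  x  (1B, 1-aligned); 1..2  -- padding (1B); 2..4  vy  (2B, 2-aligned); 4..5  score  (1B, 1-aligned); 5..8  -- padding (3B); 8..16  state  (8B, 8-aligned); 16..20  cooldown  (4B, 4-aligned); 20..24  -- tail padding (4B); sizeof = 24, alignof = 8
0..2  b  (2B, 2-aligned)
2..4  a  (2B, 2-aligned)
4..8  -- padding (4B)
8..16  f  (8B, 8-aligned)
16..40  g  (24B, 8-aligned)
within Msg: state at 8
16 + 8 = 24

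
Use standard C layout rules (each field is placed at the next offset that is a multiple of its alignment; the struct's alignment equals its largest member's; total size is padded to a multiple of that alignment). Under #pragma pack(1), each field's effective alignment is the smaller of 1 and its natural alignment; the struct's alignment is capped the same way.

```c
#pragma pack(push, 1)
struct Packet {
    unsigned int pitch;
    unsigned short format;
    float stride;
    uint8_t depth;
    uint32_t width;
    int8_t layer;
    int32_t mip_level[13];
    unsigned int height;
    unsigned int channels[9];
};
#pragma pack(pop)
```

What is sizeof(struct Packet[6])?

0..4  pitch  (4B, 1-aligned)
4..6  format  (2B, 1-aligned)
6..10  stride  (4B, 1-aligned)
10..11  depth  (1B, 1-aligned)
11..15  width  (4B, 1-aligned)
15..16  layer  (1B, 1-aligned)
16..68  mip_level  (52B, 1-aligned)
68..72  height  (4B, 1-aligned)
72..108  channels  (36B, 1-aligned)
sizeof = 108, alignof = 1
array of 6: 6 × 108 = 648

648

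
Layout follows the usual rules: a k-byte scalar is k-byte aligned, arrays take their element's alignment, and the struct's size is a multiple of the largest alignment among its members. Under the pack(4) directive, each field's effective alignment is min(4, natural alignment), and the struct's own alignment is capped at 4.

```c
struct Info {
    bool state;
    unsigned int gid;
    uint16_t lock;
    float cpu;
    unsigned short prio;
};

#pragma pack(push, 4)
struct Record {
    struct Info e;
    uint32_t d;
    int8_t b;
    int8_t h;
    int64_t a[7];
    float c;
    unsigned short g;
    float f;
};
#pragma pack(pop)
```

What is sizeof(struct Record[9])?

Info: @0: state [1B, align 1] → 1; +3 pad (align 4); @4: gid [4B, align 4] → 8; @8: lock [2B, align 2] → 10; +2 pad (align 4); @12: cpu [4B, align 4] → 16; @16: prio [2B, align 2] → 18; +2 tail pad (align 4); size 20, align 4
@0: e [20B, align 4] → 20
@20: d [4B, align 4] → 24
@24: b [1B, align 1] → 25
@25: h [1B, align 1] → 26
+2 pad (align 4)
@28: a [56B, align 4] → 84
@84: c [4B, align 4] → 88
@88: g [2B, align 2] → 90
+2 pad (align 4)
@92: f [4B, align 4] → 96
size 96, align 4
array of 9: 9 × 96 = 864

864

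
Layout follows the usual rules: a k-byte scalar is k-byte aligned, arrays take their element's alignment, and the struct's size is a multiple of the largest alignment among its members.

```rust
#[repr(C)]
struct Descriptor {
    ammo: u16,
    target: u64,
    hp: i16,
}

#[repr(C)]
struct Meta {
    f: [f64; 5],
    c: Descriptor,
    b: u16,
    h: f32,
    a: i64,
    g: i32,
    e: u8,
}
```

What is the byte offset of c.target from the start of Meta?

48

Descriptor: @0: ammo [2B, align 2] → 2; +6 pad (align 8); @8: target [8B, align 8] → 16; @16: hp [2B, align 2] → 18; +6 tail pad (align 8); size 24, align 8
@0: f [40B, align 8] → 40
@40: c [24B, align 8] → 64
within Descriptor: target at 8
40 + 8 = 48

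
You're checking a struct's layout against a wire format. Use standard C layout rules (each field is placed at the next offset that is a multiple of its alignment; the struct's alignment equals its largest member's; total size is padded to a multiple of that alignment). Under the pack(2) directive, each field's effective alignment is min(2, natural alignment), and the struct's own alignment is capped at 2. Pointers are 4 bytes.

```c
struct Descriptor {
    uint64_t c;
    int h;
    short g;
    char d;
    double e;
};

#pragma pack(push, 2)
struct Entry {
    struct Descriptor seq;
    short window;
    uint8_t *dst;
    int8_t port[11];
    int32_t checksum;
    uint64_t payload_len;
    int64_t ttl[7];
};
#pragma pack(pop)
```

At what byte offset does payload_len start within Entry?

Descriptor: c at 0 (size 8, align 8) → ends 8; h at 8 (size 4, align 4) → ends 12; g at 12 (size 2, align 2) → ends 14; d at 14 (size 1, align 1) → ends 15; pad 1 to align 8 for e; e at 16 (size 8, align 8) → ends 24; total 24 bytes, alignment 8
seq at 0 (size 24, align 2) → ends 24
window at 24 (size 2, align 2) → ends 26
dst at 26 (size 4, align 2) → ends 30
port at 30 (size 11, align 1) → ends 41
pad 1 to align 2 for checksum
checksum at 42 (size 4, align 2) → ends 46
payload_len at 46 (size 8, align 2) → ends 54

46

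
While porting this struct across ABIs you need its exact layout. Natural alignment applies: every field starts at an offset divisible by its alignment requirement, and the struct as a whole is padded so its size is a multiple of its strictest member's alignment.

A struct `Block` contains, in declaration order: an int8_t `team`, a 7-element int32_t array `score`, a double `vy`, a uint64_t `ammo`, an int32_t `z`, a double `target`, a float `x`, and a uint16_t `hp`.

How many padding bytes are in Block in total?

@0: team [1B, align 1] → 1
+3 pad (align 4)
@4: score [28B, align 4] → 32
@32: vy [8B, align 8] → 40
@40: ammo [8B, align 8] → 48
@48: z [4B, align 4] → 52
+4 pad (align 8)
@56: target [8B, align 8] → 64
@64: x [4B, align 4] → 68
@68: hp [2B, align 2] → 70
+2 tail pad (align 8)
size 72, align 8
data bytes 63, size 72 → padding 9

9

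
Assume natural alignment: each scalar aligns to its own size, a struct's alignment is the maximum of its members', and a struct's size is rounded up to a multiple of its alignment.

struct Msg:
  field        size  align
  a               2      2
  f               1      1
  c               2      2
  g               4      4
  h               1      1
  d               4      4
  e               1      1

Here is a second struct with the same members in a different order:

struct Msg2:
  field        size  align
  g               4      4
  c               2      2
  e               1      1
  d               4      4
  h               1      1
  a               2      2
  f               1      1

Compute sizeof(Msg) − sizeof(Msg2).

4

a at 0 (size 2, align 2) → ends 2
f at 2 (size 1, align 1) → ends 3
pad 1 to align 2 for c
c at 4 (size 2, align 2) → ends 6
pad 2 to align 4 for g
g at 8 (size 4, align 4) → ends 12
h at 12 (size 1, align 1) → ends 13
pad 3 to align 4 for d
d at 16 (size 4, align 4) → ends 20
e at 20 (size 1, align 1) → ends 21
tail pad 3 to reach multiple of 4
total 24 bytes, alignment 4
— Msg2 —
g at 0 (size 4, align 4) → ends 4
c at 4 (size 2, align 2) → ends 6
e at 6 (size 1, align 1) → ends 7
pad 1 to align 4 for d
d at 8 (size 4, align 4) → ends 12
h at 12 (size 1, align 1) → ends 13
pad 1 to align 2 for a
a at 14 (size 2, align 2) → ends 16
f at 16 (size 1, align 1) → ends 17
tail pad 3 to reach multiple of 4
total 20 bytes, alignment 4
24 − 20 = 4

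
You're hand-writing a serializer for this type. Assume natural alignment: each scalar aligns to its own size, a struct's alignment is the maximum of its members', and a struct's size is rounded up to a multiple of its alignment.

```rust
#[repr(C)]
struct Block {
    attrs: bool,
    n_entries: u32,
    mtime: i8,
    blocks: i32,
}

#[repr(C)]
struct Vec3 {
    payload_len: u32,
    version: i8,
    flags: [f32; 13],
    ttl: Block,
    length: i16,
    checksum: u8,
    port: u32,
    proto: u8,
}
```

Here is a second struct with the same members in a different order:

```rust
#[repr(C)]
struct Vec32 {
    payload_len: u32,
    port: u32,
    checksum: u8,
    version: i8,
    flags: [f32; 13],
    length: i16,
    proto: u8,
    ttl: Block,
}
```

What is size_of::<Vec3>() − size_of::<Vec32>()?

4

Block: 0..1  attrs  (1B, 1-aligned); 1..4  -- padding (3B); 4..8  n_entries  (4B, 4-aligned); 8..9  mtime  (1B, 1-aligned); 9..12  -- padding (3B); 12..16  blocks  (4B, 4-aligned); sizeof = 16, alignof = 4
0..4  payload_len  (4B, 4-aligned)
4..5  version  (1B, 1-aligned)
5..8  -- padding (3B)
8..60  flags  (52B, 4-aligned)
60..76  ttl  (16B, 4-aligned)
76..78  length  (2B, 2-aligned)
78..79  checksum  (1B, 1-aligned)
79..80  -- padding (1B)
80..84  port  (4B, 4-aligned)
84..85  proto  (1B, 1-aligned)
85..88  -- tail padding (3B)
sizeof = 88, alignof = 4
— Vec32 —
0..4  payload_len  (4B, 4-aligned)
4..8  port  (4B, 4-aligned)
8..9  checksum  (1B, 1-aligned)
9..10  version  (1B, 1-aligned)
10..12  -- padding (2B)
12..64  flags  (52B, 4-aligned)
64..66  length  (2B, 2-aligned)
66..67  proto  (1B, 1-aligned)
67..68  -- padding (1B)
68..84  ttl  (16B, 4-aligned)
sizeof = 84, alignof = 4
88 − 84 = 4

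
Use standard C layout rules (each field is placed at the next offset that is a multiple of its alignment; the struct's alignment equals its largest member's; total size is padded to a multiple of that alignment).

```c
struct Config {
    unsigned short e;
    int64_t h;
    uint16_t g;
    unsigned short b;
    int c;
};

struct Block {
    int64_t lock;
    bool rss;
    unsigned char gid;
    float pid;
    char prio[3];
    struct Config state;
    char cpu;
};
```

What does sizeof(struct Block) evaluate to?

Config: e at 0 (size 2, align 2) → ends 2; pad 6 to align 8 for h; h at 8 (size 8, align 8) → ends 16; g at 16 (size 2, align 2) → ends 18; b at 18 (size 2, align 2) → ends 20; c at 20 (size 4, align 4) → ends 24; total 24 bytes, alignment 8
lock at 0 (size 8, align 8) → ends 8
rss at 8 (size 1, align 1) → ends 9
gid at 9 (size 1, align 1) → ends 10
pad 2 to align 4 for pid
pid at 12 (size 4, align 4) → ends 16
prio at 16 (size 3, align 1) → ends 19
pad 5 to align 8 for state
state at 24 (size 24, align 8) → ends 48
cpu at 48 (size 1, align 1) → ends 49
tail pad 7 to reach multiple of 8
total 56 bytes, alignment 8

56 bytes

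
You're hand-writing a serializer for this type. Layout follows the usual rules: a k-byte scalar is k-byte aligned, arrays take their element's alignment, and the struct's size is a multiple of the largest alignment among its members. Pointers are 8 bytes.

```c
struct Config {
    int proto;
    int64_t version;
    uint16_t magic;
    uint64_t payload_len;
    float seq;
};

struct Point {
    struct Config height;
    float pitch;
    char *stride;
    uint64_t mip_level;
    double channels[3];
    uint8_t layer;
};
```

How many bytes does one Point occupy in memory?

96 bytes

Config: @0: proto [4B, align 4] → 4; +4 pad (align 8); @8: version [8B, align 8] → 16; @16: magic [2B, align 2] → 18; +6 pad (align 8); @24: payload_len [8B, align 8] → 32; @32: seq [4B, align 4] → 36; +4 tail pad (align 8); size 40, align 8
@0: height [40B, align 8] → 40
@40: pitch [4B, align 4] → 44
+4 pad (align 8)
@48: stride [8B, align 8] → 56
@56: mip_level [8B, align 8] → 64
@64: channels [24B, align 8] → 88
@88: layer [1B, align 1] → 89
+7 tail pad (align 8)
size 96, align 8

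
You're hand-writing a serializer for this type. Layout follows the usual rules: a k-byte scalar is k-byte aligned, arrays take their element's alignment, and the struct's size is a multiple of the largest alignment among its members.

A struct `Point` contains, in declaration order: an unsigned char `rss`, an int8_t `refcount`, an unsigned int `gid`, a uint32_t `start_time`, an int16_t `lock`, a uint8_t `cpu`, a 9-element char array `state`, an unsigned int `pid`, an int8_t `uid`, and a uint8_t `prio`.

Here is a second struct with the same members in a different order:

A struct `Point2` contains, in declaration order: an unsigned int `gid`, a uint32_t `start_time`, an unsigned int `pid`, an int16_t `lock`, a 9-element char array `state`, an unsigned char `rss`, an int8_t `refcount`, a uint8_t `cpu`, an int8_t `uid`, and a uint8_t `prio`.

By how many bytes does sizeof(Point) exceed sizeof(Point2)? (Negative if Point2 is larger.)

4

rss at 0 (size 1, align 1) → ends 1
refcount at 1 (size 1, align 1) → ends 2
pad 2 to align 4 for gid
gid at 4 (size 4, align 4) → ends 8
start_time at 8 (size 4, align 4) → ends 12
lock at 12 (size 2, align 2) → ends 14
cpu at 14 (size 1, align 1) → ends 15
state at 15 (size 9, align 1) → ends 24
pid at 24 (size 4, align 4) → ends 28
uid at 28 (size 1, align 1) → ends 29
prio at 29 (size 1, align 1) → ends 30
tail pad 2 to reach multiple of 4
total 32 bytes, alignment 4
— Point2 —
gid at 0 (size 4, align 4) → ends 4
start_time at 4 (size 4, align 4) → ends 8
pid at 8 (size 4, align 4) → ends 12
lock at 12 (size 2, align 2) → ends 14
state at 14 (size 9, align 1) → ends 23
rss at 23 (size 1, align 1) → ends 24
refcount at 24 (size 1, align 1) → ends 25
cpu at 25 (size 1, align 1) → ends 26
uid at 26 (size 1, align 1) → ends 27
prio at 27 (size 1, align 1) → ends 28
total 28 bytes, alignment 4
32 − 28 = 4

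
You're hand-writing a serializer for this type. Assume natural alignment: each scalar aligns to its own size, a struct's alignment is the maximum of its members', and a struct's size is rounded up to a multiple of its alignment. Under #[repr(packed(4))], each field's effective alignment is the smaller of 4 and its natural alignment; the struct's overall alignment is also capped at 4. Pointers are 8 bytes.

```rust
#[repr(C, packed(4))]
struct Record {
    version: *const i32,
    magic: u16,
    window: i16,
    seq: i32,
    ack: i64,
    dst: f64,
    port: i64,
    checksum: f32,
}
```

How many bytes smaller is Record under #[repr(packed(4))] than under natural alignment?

natural layout:
  @0: version [8B, align 8] → 8
  @8: magic [2B, align 2] → 10
  @10: window [2B, align 2] → 12
  @12: seq [4B, align 4] → 16
  @16: ack [8B, align 8] → 24
  @24: dst [8B, align 8] → 32
  @32: port [8B, align 8] → 40
  @40: checksum [4B, align 4] → 44
  +4 tail pad (align 8)
  size 48, align 8
packed(4) layout:
  @0: version [8B, align 4] → 8
  @8: magic [2B, align 2] → 10
  @10: window [2B, align 2] → 12
  @12: seq [4B, align 4] → 16
  @16: ack [8B, align 4] → 24
  @24: dst [8B, align 4] → 32
  @32: port [8B, align 4] → 40
  @40: checksum [4B, align 4] → 44
  size 44, align 4
48 − 44 = 4

4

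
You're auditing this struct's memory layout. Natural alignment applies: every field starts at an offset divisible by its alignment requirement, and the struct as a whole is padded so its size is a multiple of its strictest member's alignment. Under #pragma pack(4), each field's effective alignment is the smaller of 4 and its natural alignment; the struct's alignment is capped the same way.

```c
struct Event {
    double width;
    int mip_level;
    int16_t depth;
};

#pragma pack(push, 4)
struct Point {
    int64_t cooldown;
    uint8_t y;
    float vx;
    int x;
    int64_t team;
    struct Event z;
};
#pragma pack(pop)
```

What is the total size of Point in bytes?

44 bytes

Event: @0: width [8B, align 8] → 8; @8: mip_level [4B, align 4] → 12; @12: depth [2B, align 2] → 14; +2 tail pad (align 8); size 16, align 8
@0: cooldown [8B, align 4] → 8
@8: y [1B, align 1] → 9
+3 pad (align 4)
@12: vx [4B, align 4] → 16
@16: x [4B, align 4] → 20
@20: team [8B, align 4] → 28
@28: z [16B, align 4] → 44
size 44, align 4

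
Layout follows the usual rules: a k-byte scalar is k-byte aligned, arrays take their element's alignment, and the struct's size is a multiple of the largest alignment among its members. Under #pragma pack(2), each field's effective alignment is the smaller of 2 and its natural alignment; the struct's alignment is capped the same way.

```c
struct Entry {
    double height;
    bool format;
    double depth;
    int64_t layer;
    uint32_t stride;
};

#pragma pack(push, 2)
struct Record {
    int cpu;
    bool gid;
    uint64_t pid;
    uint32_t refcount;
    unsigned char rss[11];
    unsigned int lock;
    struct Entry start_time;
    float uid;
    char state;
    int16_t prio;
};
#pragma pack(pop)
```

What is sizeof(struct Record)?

82

Entry: 0..8  height  (8B, 8-aligned); 8..9  format  (1B, 1-aligned); 9..16  -- padding (7B); 16..24  depth  (8B, 8-aligned); 24..32  layer  (8B, 8-aligned); 32..36  stride  (4B, 4-aligned); 36..40  -- tail padding (4B); sizeof = 40, alignof = 8
0..4  cpu  (4B, 2-aligned)
4..5  gid  (1B, 1-aligned)
5..6  -- padding (1B)
6..14  pid  (8B, 2-aligned)
14..18  refcount  (4B, 2-aligned)
18..29  rss  (11B, 1-aligned)
29..30  -- padding (1B)
30..34  lock  (4B, 2-aligned)
34..74  start_time  (40B, 2-aligned)
74..78  uid  (4B, 2-aligned)
78..79  state  (1B, 1-aligned)
79..80  -- padding (1B)
80..82  prio  (2B, 2-aligned)
sizeof = 82, alignof = 2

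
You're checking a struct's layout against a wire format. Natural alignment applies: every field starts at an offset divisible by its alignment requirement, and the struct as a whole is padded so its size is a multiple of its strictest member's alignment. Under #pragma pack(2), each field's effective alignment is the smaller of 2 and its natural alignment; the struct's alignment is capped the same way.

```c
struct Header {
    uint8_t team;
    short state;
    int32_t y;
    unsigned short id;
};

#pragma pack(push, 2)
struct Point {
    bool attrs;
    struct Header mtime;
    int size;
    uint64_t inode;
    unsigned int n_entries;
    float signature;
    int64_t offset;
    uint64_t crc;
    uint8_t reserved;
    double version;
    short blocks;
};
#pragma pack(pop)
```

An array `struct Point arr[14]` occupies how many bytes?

868

Header: 0..1  team  (1B, 1-aligned); 1..2  -- padding (1B); 2..4  state  (2B, 2-aligned); 4..8  y  (4B, 4-aligned); 8..10  id  (2B, 2-aligned); 10..12  -- tail padding (2B); sizeof = 12, alignof = 4
0..1  attrs  (1B, 1-aligned)
1..2  -- padding (1B)
2..14  mtime  (12B, 2-aligned)
14..18  size  (4B, 2-aligned)
18..26  inode  (8B, 2-aligned)
26..30  n_entries  (4B, 2-aligned)
30..34  signature  (4B, 2-aligned)
34..42  offset  (8B, 2-aligned)
42..50  crc  (8B, 2-aligned)
50..51  reserved  (1B, 1-aligned)
51..52  -- padding (1B)
52..60  version  (8B, 2-aligned)
60..62  blocks  (2B, 2-aligned)
sizeof = 62, alignof = 2
array of 14: 14 × 62 = 868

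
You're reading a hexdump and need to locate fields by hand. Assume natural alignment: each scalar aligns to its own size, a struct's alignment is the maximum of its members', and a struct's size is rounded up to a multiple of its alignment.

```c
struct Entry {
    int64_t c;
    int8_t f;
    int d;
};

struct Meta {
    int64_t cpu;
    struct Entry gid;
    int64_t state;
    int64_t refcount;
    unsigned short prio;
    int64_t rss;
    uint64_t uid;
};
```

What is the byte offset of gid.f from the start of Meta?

Entry: c at 0 (size 8, align 8) → ends 8; f at 8 (size 1, align 1) → ends 9; pad 3 to align 4 for d; d at 12 (size 4, align 4) → ends 16; total 16 bytes, alignment 8
cpu at 0 (size 8, align 8) → ends 8
gid at 8 (size 16, align 8) → ends 24
within Entry: f at 8
8 + 8 = 16

16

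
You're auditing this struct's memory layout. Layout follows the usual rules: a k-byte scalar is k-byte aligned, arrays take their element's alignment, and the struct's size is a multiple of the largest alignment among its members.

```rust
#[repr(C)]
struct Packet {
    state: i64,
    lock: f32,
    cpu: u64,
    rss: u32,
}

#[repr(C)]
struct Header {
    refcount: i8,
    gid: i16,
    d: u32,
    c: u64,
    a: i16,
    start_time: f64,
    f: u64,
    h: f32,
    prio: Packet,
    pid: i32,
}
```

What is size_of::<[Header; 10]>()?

880

Packet: state at 0 (size 8, align 8) → ends 8; lock at 8 (size 4, align 4) → ends 12; pad 4 to align 8 for cpu; cpu at 16 (size 8, align 8) → ends 24; rss at 24 (size 4, align 4) → ends 28; tail pad 4 to reach multiple of 8; total 32 bytes, alignment 8
refcount at 0 (size 1, align 1) → ends 1
pad 1 to align 2 for gid
gid at 2 (size 2, align 2) → ends 4
d at 4 (size 4, align 4) → ends 8
c at 8 (size 8, align 8) → ends 16
a at 16 (size 2, align 2) → ends 18
pad 6 to align 8 for start_time
start_time at 24 (size 8, align 8) → ends 32
f at 32 (size 8, align 8) → ends 40
h at 40 (size 4, align 4) → ends 44
pad 4 to align 8 for prio
prio at 48 (size 32, align 8) → ends 80
pid at 80 (size 4, align 4) → ends 84
tail pad 4 to reach multiple of 8
total 88 bytes, alignment 8
array of 10: 10 × 88 = 880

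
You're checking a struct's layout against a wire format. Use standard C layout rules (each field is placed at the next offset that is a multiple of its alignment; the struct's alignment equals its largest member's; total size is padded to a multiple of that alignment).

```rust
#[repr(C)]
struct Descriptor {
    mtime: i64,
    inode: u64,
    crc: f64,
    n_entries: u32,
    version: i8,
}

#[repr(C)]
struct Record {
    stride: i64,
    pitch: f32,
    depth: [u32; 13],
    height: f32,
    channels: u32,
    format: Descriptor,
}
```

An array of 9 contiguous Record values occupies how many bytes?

Descriptor: mtime at 0 (size 8, align 8) → ends 8; inode at 8 (size 8, align 8) → ends 16; crc at 16 (size 8, align 8) → ends 24; n_entries at 24 (size 4, align 4) → ends 28; version at 28 (size 1, align 1) → ends 29; tail pad 3 to reach multiple of 8; total 32 bytes, alignment 8
stride at 0 (size 8, align 8) → ends 8
pitch at 8 (size 4, align 4) → ends 12
depth at 12 (size 52, align 4) → ends 64
height at 64 (size 4, align 4) → ends 68
channels at 68 (size 4, align 4) → ends 72
format at 72 (size 32, align 8) → ends 104
total 104 bytes, alignment 8
array of 9: 9 × 104 = 936

936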